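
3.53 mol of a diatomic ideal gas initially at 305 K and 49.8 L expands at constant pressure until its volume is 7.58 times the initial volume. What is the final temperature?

2310 K

P₁ = nRT₁/V₁ = 3.53×8.314×305/49.8 = 180 kPa.
Isobaric: P stays 180 kPa; V/T = const ⇒ T₂ = 2310 K, V₂ = 377 L.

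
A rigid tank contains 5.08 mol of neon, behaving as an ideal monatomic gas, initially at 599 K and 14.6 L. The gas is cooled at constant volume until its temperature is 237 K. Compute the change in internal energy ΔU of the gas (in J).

P₁ = nRT₁/V₁ = 5.08×8.314×599/14.6 = 1730 kPa.
Isochoric: V stays 14.6 L; P/T = const ⇒ T₂ = 237 K, P₂ = 686 kPa.
For an ideal gas ΔU = nCvΔT with Cv = (3/2)R = 12.5 J/(mol·K).
ΔU = 5.08×12.5×(237−599) = -22900 J.

-22900 J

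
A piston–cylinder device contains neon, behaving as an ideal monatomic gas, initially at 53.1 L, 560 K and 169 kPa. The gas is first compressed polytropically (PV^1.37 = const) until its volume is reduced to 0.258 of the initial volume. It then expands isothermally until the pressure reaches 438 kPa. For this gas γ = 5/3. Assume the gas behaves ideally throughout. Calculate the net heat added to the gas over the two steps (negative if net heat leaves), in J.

6360 J

n = P₁V₁/(RT₁) = 169×53.1/(8.314×560) = 1.93 mol.
Step 1 — Polytropic n=1.37: T₂ = T₁(V₁/V₂)^(n−1) = 560×(3.88)^0.37 = 924 K; P₂ = P₁(V₁/V₂)^n = 1080 kPa.
W = (P₁V₁−P₂V₂)/(n−1) = (169×53.1−1080×13.7)/0.37 = -15800 J.
ΔU = nCvΔT = 1.93×12.5×(924−560) = 8760 J.
Q = ΔU + W = -7020 J.
State after step 1: P = 1080 kPa, V = 13.7 L, T = 924 K.
Step 2 — Isothermal: T stays 924 K; PV = const ⇒ V₂ = 33.8 L, P₂ = 438 kPa.
ΔU = 0 (ideal gas, T constant).
W = nRT ln(V₂/V₁) = 1.93×8.314×924×ln(2.47) = 13400 J.
Q = ΔU + W = 13400 J.
Net over both steps: W = -2400 J, Q = 6360 J, ΔU = 8760 J.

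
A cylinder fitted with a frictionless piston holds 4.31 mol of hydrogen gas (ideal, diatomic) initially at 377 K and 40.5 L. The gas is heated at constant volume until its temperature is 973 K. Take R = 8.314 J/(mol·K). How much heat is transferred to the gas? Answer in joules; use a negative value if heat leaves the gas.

53400 J

P₁ = nRT₁/V₁ = 4.31×8.314×377/40.5 = 334 kPa.
Isochoric: V stays 40.5 L; P/T = const ⇒ T₂ = 973 K, P₂ = 861 kPa.
W = 0 (no volume change).
ΔU = nCvΔT = 4.31×20.8×(973−377) = 53400 J.
Q = ΔU = 53400 J.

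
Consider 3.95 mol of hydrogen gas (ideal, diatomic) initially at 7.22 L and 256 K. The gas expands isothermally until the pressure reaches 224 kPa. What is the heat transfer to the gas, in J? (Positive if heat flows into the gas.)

P₁ = nRT₁/V₁ = 3.95×8.314×256/7.22 = 1160 kPa.
Isothermal: T stays 256 K; PV = const ⇒ V₂ = 37.5 L, P₂ = 224 kPa.
ΔU = 0 (ideal gas, T constant).
W = nRT ln(V₂/V₁) = 3.95×8.314×256×ln(5.20) = 13900 J.
Q = ΔU + W = 13900 J.

13900 J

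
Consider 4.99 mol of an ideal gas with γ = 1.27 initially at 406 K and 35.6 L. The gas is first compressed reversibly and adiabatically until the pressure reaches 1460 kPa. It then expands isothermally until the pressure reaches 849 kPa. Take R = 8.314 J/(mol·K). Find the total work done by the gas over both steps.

-5280 J

P₁ = nRT₁/V₁ = 4.99×8.314×406/35.6 = 473 kPa.
Step 1 — Adiabatic: T₂/T₁ = (P₂/P₁)^((γ−1)/γ) ⇒ T₂ = 406×(3.09)^0.213 = 516 K; V₂ = 14.7 L.
ΔU = nCvΔT = 4.99×30.8×(516−406) = 16900 J.
Q = 0 for an adiabatic process, so W = −ΔU = -16900 J.
State after step 1: P = 1460 kPa, V = 14.7 L, T = 516 K.
Step 2 — Isothermal: T stays 516 K; PV = const ⇒ V₂ = 25.2 L, P₂ = 849 kPa.
ΔU = 0 (ideal gas, T constant).
W = nRT ln(V₂/V₁) = 4.99×8.314×516×ln(1.72) = 11600 J.
Q = ΔU + W = 11600 J.
Net over both steps: W = -5280 J, Q = 11600 J, ΔU = 16900 J.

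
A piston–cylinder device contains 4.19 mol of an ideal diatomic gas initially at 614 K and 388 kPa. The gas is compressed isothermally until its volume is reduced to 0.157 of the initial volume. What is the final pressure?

2470 kPa

V₁ = nRT₁/P₁ = 4.19×8.314×614/388 = 55.1 L.
Isothermal: T stays 614 K; PV = const ⇒ V₂ = 8.65 L, P₂ = 2470 kPa.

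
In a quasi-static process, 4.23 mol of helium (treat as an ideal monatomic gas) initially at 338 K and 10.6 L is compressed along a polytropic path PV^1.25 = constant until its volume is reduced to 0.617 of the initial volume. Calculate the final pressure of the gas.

P₁ = nRT₁/V₁ = 4.23×8.314×338/10.6 = 1120 kPa.
Polytropic n=1.25: T₂ = T₁(V₁/V₂)^(n−1) = 338×(1.62)^0.25 = 381 K; P₂ = P₁(V₁/V₂)^n = 2050 kPa.

2050 kPa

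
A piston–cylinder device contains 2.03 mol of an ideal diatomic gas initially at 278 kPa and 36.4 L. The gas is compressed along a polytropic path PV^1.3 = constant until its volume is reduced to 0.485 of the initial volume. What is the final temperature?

745 K

T₁ = P₁V₁/(nR) = 278×36.4/(2.03×8.314) = 600 K.
Polytropic n=1.3: T₂ = T₁(V₁/V₂)^(n−1) = 600×(2.06)^0.30 = 745 K; P₂ = P₁(V₁/V₂)^n = 712 kPa.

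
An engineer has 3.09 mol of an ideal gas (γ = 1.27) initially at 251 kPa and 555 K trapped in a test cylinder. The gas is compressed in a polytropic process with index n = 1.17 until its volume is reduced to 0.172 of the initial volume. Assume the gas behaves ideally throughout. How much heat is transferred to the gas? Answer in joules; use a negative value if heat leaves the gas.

-10800 J

V₁ = nRT₁/P₁ = 3.09×8.314×555/251 = 56.8 L.
Polytropic n=1.17: T₂ = T₁(V₁/V₂)^(n−1) = 555×(5.81)^0.17 = 749 K; P₂ = P₁(V₁/V₂)^n = 1970 kPa.
W = (P₁V₁−P₂V₂)/(n−1) = (251×56.8−1970×9.77)/0.17 = -29300 J.
ΔU = nCvΔT = 3.09×30.8×(749−555) = 18400 J.
Q = ΔU + W = -10800 J.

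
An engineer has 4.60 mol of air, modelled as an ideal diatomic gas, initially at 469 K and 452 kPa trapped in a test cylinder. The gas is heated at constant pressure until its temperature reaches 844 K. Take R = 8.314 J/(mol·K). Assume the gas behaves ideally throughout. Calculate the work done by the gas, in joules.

V₁ = nRT₁/P₁ = 4.60×8.314×469/452 = 39.7 L.
Isobaric: P stays 452 kPa; V/T = const ⇒ T₂ = 844 K, V₂ = 71.4 L.
W = PΔV = 452×(71.4−39.7) kPa·L = 14300 J.

14300 J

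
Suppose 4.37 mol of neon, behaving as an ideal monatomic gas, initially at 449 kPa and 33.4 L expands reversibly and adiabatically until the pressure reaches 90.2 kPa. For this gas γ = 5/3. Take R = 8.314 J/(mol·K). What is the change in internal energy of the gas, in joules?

-10700 J

T₁ = P₁V₁/(nR) = 449×33.4/(4.37×8.314) = 413 K.
Adiabatic: T₂/T₁ = (P₂/P₁)^((γ−1)/γ) ⇒ T₂ = 413×(0.201)^0.400 = 217 K; V₂ = 87.5 L.
For an ideal gas ΔU = nCvΔT with Cv = (3/2)R = 12.5 J/(mol·K).
ΔU = 4.37×12.5×(217−413) = -10700 J.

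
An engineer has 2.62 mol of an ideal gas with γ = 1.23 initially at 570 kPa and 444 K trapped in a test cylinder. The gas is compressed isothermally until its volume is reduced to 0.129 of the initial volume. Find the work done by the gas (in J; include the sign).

-19800 J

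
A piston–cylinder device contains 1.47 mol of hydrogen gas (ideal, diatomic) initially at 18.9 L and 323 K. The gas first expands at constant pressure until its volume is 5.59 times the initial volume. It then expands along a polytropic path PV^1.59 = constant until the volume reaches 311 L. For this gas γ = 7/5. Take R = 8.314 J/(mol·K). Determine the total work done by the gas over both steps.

P₁ = nRT₁/V₁ = 1.47×8.314×323/18.9 = 209 kPa.
Step 1 — Isobaric: P stays 209 kPa; V/T = const ⇒ T₂ = 1810 K, V₂ = 106 L.
W = PΔV = 209×(106−18.9) kPa·L = 18100 J.
ΔU = nCvΔT = 1.47×20.8×(1810−323) = 45300 J.
Q = ΔU + W = nCpΔT = 63400 J.
State after step 1: P = 209 kPa, V = 106 L, T = 1810 K.
Step 2 — Polytropic n=1.59: T₂ = T₁(V₁/V₂)^(n−1) = 1810×(0.340)^0.59 = 955 K; P₂ = P₁(V₁/V₂)^n = 37.5 kPa.
W = (P₁V₁−P₂V₂)/(n−1) = (209×106−37.5×311)/0.59 = 17600 J.
ΔU = nCvΔT = 1.47×20.8×(955−1810) = -26000 J.
Q = ΔU + W = -8370 J.
Net over both steps: W = 35700 J, Q = 55000 J, ΔU = 19300 J.

35700 J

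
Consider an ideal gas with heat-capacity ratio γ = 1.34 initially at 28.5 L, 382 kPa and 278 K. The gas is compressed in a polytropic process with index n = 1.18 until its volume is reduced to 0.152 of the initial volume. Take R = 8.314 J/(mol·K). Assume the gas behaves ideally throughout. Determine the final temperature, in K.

Polytropic n=1.18: T₂ = T₁(V₁/V₂)^(n−1) = 278×(6.58)^0.18 = 390 K; P₂ = P₁(V₁/V₂)^n = 3530 kPa.

390 K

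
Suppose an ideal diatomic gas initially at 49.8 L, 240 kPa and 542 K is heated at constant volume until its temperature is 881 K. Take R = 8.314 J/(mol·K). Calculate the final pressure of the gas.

Isochoric: V stays 49.8 L; P/T = const ⇒ T₂ = 881 K, P₂ = 390 kPa.

390 kPa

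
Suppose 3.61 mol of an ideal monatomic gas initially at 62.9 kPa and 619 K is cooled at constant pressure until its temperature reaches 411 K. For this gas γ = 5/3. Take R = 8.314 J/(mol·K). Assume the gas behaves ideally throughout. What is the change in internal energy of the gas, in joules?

V₁ = nRT₁/P₁ = 3.61×8.314×619/62.9 = 295 L.
Isobaric: P stays 62.9 kPa; V/T = const ⇒ T₂ = 411 K, V₂ = 196 L.
For an ideal gas ΔU = nCvΔT with Cv = (3/2)R = 12.5 J/(mol·K).
ΔU = 3.61×12.5×(411−619) = -9360 J.

-9360 J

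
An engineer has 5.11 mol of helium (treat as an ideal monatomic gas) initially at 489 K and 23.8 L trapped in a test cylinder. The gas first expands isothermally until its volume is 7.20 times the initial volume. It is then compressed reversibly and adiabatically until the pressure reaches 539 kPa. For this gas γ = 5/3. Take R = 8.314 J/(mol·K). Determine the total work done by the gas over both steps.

15600 J

P₁ = nRT₁/V₁ = 5.11×8.314×489/23.8 = 873 kPa.
Step 1 — Isothermal: T stays 489 K; PV = const ⇒ V₂ = 171 L, P₂ = 121 kPa.
ΔU = 0 (ideal gas, T constant).
W = nRT ln(V₂/V₁) = 5.11×8.314×489×ln(7.20) = 41000 J.
Q = ΔU + W = 41000 J.
State after step 1: P = 121 kPa, V = 171 L, T = 489 K.
Step 2 — Adiabatic: T₂/T₁ = (P₂/P₁)^((γ−1)/γ) ⇒ T₂ = 489×(4.45)^0.400 = 888 K; V₂ = 70.0 L.
ΔU = nCvΔT = 5.11×12.5×(888−489) = 25400 J.
Q = 0 for an adiabatic process, so W = −ΔU = -25400 J.
Net over both steps: W = 15600 J, Q = 41000 J, ΔU = 25400 J.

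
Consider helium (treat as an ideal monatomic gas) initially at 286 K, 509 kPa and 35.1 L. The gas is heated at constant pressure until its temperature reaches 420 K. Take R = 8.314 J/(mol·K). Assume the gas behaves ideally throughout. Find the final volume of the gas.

51.5 L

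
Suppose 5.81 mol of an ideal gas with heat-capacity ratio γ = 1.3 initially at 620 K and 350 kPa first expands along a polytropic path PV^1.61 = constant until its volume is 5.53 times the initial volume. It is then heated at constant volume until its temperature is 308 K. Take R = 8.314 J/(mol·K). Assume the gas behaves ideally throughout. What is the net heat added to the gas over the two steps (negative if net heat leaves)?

V₁ = nRT₁/P₁ = 5.81×8.314×620/350 = 85.6 L.
Step 1 — Polytropic n=1.61: T₂ = T₁(V₁/V₂)^(n−1) = 620×(0.181)^0.61 = 218 K; P₂ = P₁(V₁/V₂)^n = 22.3 kPa.
W = (P₁V₁−P₂V₂)/(n−1) = (350×85.6−22.3×473)/0.61 = 31800 J.
ΔU = nCvΔT = 5.81×27.7×(218−620) = -64700 J.
Q = ΔU + W = -32900 J.
State after step 1: P = 22.3 kPa, V = 473 L, T = 218 K.
Step 2 — Isochoric: V stays 473 L; P/T = const ⇒ T₂ = 308 K, P₂ = 31.4 kPa.
W = 0 (no volume change).
ΔU = nCvΔT = 5.81×27.7×(308−218) = 14400 J.
Q = ΔU = 14400 J.
Net over both steps: W = 31800 J, Q = -18400 J, ΔU = -50200 J.

-18400 J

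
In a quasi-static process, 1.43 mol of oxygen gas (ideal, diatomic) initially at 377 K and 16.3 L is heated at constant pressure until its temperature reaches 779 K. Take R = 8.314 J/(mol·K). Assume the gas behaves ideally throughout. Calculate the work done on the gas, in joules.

P₁ = nRT₁/V₁ = 1.43×8.314×377/16.3 = 275 kPa.
Isobaric: P stays 275 kPa; V/T = const ⇒ T₂ = 779 K, V₂ = 33.7 L.
W = PΔV = 275×(33.7−16.3) kPa·L = 4780 J.
Work done on the gas = −W_by = -4780 J.

-4780 J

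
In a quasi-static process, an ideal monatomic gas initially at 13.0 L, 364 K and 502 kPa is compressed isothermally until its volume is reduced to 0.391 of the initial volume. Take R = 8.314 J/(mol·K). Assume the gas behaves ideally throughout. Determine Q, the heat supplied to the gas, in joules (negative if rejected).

n = P₁V₁/(RT₁) = 502×13.0/(8.314×364) = 2.16 mol.
Isothermal: T stays 364 K; PV = const ⇒ V₂ = 5.08 L, P₂ = 1280 kPa.
ΔU = 0 (ideal gas, T constant).
W = nRT ln(V₂/V₁) = 2.16×8.314×364×ln(0.391) = -6130 J.
Q = ΔU + W = -6130 J.

-6130 J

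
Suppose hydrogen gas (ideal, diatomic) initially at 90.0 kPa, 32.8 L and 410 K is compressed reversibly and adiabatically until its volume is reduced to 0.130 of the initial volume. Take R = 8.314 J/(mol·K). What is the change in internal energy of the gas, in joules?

9310 J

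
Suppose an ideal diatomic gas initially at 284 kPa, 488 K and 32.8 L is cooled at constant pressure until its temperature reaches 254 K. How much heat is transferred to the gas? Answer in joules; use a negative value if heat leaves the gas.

n = P₁V₁/(RT₁) = 284×32.8/(8.314×488) = 2.30 mol.
Isobaric: P stays 284 kPa; V/T = const ⇒ T₂ = 254 K, V₂ = 17.1 L.
W = PΔV = 284×(17.1−32.8) kPa·L = -4470 J.
ΔU = nCvΔT = 2.30×20.8×(254−488) = -11200 J.
Q = ΔU + W = nCpΔT = -15600 J.

-15600 J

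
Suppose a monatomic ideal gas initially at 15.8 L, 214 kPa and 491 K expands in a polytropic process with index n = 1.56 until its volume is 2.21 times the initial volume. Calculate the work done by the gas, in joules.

n = P₁V₁/(RT₁) = 214×15.8/(8.314×491) = 0.828 mol.
Polytropic n=1.56: T₂ = T₁(V₁/V₂)^(n−1) = 491×(0.452)^0.56 = 315 K; P₂ = P₁(V₁/V₂)^n = 62.1 kPa.
W = (P₁V₁−P₂V₂)/(n−1) = (214×15.8−62.1×34.9)/0.56 = 2170 J.

2170 J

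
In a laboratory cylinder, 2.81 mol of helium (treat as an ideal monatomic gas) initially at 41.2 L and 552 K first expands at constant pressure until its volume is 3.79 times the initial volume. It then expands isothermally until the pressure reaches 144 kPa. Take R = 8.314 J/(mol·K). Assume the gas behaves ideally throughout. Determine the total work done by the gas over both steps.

P₁ = nRT₁/V₁ = 2.81×8.314×552/41.2 = 313 kPa.
Step 1 — Isobaric: P stays 313 kPa; V/T = const ⇒ T₂ = 2090 K, V₂ = 156 L.
W = PΔV = 313×(156−41.2) kPa·L = 36000 J.
ΔU = nCvΔT = 2.81×12.5×(2090−552) = 54000 J.
Q = ΔU + W = nCpΔT = 89900 J.
State after step 1: P = 313 kPa, V = 156 L, T = 2090 K.
Step 2 — Isothermal: T stays 2090 K; PV = const ⇒ V₂ = 339 L, P₂ = 144 kPa.
ΔU = 0 (ideal gas, T constant).
W = nRT ln(V₂/V₁) = 2.81×8.314×2090×ln(2.17) = 37900 J.
Q = ΔU + W = 37900 J.
Net over both steps: W = 73900 J, Q = 128000 J, ΔU = 54000 J.

73900 J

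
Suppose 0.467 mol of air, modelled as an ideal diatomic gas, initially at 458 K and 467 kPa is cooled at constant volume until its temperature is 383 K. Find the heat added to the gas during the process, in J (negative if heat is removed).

V₁ = nRT₁/P₁ = 0.467×8.314×458/467 = 3.81 L.
Isochoric: V stays 3.81 L; P/T = const ⇒ T₂ = 383 K, P₂ = 391 kPa.
W = 0 (no volume change).
ΔU = nCvΔT = 0.467×20.8×(383−458) = -728 J.
Q = ΔU = -728 J.

-728 J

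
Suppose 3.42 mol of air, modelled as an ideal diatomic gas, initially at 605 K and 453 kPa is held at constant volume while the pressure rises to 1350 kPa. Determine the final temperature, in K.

1800 K

V₁ = nRT₁/P₁ = 3.42×8.314×605/453 = 38.0 L.
Isochoric: V stays 38.0 L; P/T = const ⇒ T₂ = 1800 K, P₂ = 1350 kPa.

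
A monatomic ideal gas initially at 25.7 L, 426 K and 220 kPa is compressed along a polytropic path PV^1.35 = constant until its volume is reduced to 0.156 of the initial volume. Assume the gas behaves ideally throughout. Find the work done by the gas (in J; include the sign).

n = P₁V₁/(RT₁) = 220×25.7/(8.314×426) = 1.60 mol.
Polytropic n=1.35: T₂ = T₁(V₁/V₂)^(n−1) = 426×(6.41)^0.35 = 816 K; P₂ = P₁(V₁/V₂)^n = 2700 kPa.
W = (P₁V₁−P₂V₂)/(n−1) = (220×25.7−2700×4.01)/0.35 = -14800 J.

-14800 J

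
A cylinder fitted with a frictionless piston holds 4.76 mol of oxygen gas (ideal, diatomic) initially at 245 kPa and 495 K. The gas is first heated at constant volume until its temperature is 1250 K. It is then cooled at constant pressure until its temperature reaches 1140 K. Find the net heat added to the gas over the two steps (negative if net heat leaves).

59500 J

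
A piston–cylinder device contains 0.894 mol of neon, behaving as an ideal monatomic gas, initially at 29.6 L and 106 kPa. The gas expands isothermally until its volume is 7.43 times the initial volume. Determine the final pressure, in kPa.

T₁ = P₁V₁/(nR) = 106×29.6/(0.894×8.314) = 422 K.
Isothermal: T stays 422 K; PV = const ⇒ V₂ = 220 L, P₂ = 14.3 kPa.

14.3 kPa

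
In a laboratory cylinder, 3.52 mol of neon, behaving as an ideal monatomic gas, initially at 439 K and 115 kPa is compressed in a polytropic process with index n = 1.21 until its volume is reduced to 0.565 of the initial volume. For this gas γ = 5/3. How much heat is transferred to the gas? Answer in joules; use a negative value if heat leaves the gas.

V₁ = nRT₁/P₁ = 3.52×8.314×439/115 = 112 L.
Polytropic n=1.21: T₂ = T₁(V₁/V₂)^(n−1) = 439×(1.77)^0.21 = 495 K; P₂ = P₁(V₁/V₂)^n = 229 kPa.
W = (P₁V₁−P₂V₂)/(n−1) = (115×112−229×63.1)/0.21 = -7790 J.
ΔU = nCvΔT = 3.52×12.5×(495−439) = 2450 J.
Q = ΔU + W = -5340 J.

-5340 J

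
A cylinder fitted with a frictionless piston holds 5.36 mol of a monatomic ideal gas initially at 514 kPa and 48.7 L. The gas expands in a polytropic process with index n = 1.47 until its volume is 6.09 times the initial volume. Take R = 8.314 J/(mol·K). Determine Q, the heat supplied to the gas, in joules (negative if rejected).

8990 J

T₁ = P₁V₁/(nR) = 514×48.7/(5.36×8.314) = 562 K.
Polytropic n=1.47: T₂ = T₁(V₁/V₂)^(n−1) = 562×(0.164)^0.47 = 240 K; P₂ = P₁(V₁/V₂)^n = 36.1 kPa.
W = (P₁V₁−P₂V₂)/(n−1) = (514×48.7−36.1×297)/0.47 = 30500 J.
ΔU = nCvΔT = 5.36×12.5×(240−562) = -21500 J.
Q = ΔU + W = 8990 J.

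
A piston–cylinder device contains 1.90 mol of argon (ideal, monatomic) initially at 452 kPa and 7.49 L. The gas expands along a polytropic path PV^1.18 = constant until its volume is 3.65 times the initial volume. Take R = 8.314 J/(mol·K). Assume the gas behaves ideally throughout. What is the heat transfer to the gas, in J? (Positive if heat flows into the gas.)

T₁ = P₁V₁/(nR) = 452×7.49/(1.90×8.314) = 214 K.
Polytropic n=1.18: T₂ = T₁(V₁/V₂)^(n−1) = 214×(0.274)^0.18 = 170 K; P₂ = P₁(V₁/V₂)^n = 98.1 kPa.
W = (P₁V₁−P₂V₂)/(n−1) = (452×7.49−98.1×27.3)/0.18 = 3910 J.
ΔU = nCvΔT = 1.90×12.5×(170−214) = -1060 J.
Q = ΔU + W = 2850 J.

2850 J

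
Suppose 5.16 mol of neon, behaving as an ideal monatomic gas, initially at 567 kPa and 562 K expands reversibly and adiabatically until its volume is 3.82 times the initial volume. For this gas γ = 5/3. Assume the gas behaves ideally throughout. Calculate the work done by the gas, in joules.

V₁ = nRT₁/P₁ = 5.16×8.314×562/567 = 42.5 L.
Adiabatic: TV^(γ−1) = const ⇒ T₂ = 562×(0.262)^0.667 = 230 K; PV^γ = const ⇒ P₂ = 60.7 kPa.
ΔU = nCvΔT = 5.16×12.5×(230−562) = -21400 J.
Q = 0 for an adiabatic process, so W = −ΔU = 21400 J.

21400 J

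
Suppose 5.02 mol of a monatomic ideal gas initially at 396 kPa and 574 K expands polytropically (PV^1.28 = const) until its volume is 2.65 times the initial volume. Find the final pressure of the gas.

114 kPa

V₁ = nRT₁/P₁ = 5.02×8.314×574/396 = 60.5 L.
Polytropic n=1.28: T₂ = T₁(V₁/V₂)^(n−1) = 574×(0.377)^0.28 = 437 K; P₂ = P₁(V₁/V₂)^n = 114 kPa.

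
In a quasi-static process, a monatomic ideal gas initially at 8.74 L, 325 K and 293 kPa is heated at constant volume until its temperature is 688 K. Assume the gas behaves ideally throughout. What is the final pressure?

Isochoric: V stays 8.74 L; P/T = const ⇒ T₂ = 688 K, P₂ = 620 kPa.

620 kPa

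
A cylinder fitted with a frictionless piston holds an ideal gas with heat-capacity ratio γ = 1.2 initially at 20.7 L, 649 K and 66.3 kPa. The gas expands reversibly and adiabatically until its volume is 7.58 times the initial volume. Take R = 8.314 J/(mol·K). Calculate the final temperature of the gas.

433 K

Adiabatic: TV^(γ−1) = const ⇒ T₂ = 649×(0.132)^0.200 = 433 K; PV^γ = const ⇒ P₂ = 5.83 kPa.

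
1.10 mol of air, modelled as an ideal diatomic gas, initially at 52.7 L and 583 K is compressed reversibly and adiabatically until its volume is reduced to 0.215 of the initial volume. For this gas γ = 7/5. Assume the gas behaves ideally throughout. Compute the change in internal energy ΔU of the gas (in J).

11300 J

P₁ = nRT₁/V₁ = 1.10×8.314×583/52.7 = 101 kPa.
Adiabatic: TV^(γ−1) = const ⇒ T₂ = 583×(4.65)^0.400 = 1080 K; PV^γ = const ⇒ P₂ = 870 kPa.
For an ideal gas ΔU = nCvΔT with Cv = (5/2)R = 20.8 J/(mol·K).
ΔU = 1.10×20.8×(1080−583) = 11300 J.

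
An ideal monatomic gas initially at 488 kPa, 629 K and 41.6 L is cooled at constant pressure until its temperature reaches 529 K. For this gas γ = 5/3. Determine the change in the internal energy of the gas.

-4840 J

n = P₁V₁/(RT₁) = 488×41.6/(8.314×629) = 3.88 mol.
Isobaric: P stays 488 kPa; V/T = const ⇒ T₂ = 529 K, V₂ = 35.0 L.
For an ideal gas ΔU = nCvΔT with Cv = (3/2)R = 12.5 J/(mol·K).
ΔU = 3.88×12.5×(529−629) = -4840 J.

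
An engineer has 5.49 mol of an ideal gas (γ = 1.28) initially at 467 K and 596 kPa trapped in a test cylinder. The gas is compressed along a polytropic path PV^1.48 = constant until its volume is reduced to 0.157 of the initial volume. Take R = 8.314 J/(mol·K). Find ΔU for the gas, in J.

V₁ = nRT₁/P₁ = 5.49×8.314×467/596 = 35.8 L.
Polytropic n=1.48: T₂ = T₁(V₁/V₂)^(n−1) = 467×(6.37)^0.48 = 1140 K; P₂ = P₁(V₁/V₂)^n = 9230 kPa.
For an ideal gas ΔU = nCvΔT with Cv = R/(γ−1) = 29.7 J/(mol·K).
ΔU = 5.49×29.7×(1140−467) = 109000 J.

109000 J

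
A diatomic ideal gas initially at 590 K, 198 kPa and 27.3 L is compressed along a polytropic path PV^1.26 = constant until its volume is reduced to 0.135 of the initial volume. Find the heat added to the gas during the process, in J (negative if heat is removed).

n = P₁V₁/(RT₁) = 198×27.3/(8.314×590) = 1.10 mol.
Polytropic n=1.26: T₂ = T₁(V₁/V₂)^(n−1) = 590×(7.41)^0.26 = 993 K; P₂ = P₁(V₁/V₂)^n = 2470 kPa.
W = (P₁V₁−P₂V₂)/(n−1) = (198×27.3−2470×3.69)/0.26 = -14200 J.
ΔU = nCvΔT = 1.10×20.8×(993−590) = 9230 J.
Q = ΔU + W = -4970 J.

-4970 J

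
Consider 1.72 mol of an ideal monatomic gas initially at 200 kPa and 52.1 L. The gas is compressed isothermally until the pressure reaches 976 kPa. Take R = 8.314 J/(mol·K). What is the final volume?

10.7 L

T₁ = P₁V₁/(nR) = 200×52.1/(1.72×8.314) = 729 K.
Isothermal: T stays 729 K; PV = const ⇒ V₂ = 10.7 L, P₂ = 976 kPa.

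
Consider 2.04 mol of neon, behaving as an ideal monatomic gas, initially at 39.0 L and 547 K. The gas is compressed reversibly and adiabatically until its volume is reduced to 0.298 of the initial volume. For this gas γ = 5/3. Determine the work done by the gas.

P₁ = nRT₁/V₁ = 2.04×8.314×547/39.0 = 238 kPa.
Adiabatic: TV^(γ−1) = const ⇒ T₂ = 547×(3.36)^0.667 = 1230 K; PV^γ = const ⇒ P₂ = 1790 kPa.
ΔU = nCvΔT = 2.04×12.5×(1230−547) = 17300 J.
Q = 0 for an adiabatic process, so W = −ΔU = -17300 J.

-17300 J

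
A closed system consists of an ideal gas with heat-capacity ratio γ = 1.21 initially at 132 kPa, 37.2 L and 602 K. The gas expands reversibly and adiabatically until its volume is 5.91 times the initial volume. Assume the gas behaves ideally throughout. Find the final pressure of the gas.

15.4 kPa

Adiabatic: TV^(γ−1) = const ⇒ T₂ = 602×(0.169)^0.210 = 415 K; PV^γ = const ⇒ P₂ = 15.4 kPa.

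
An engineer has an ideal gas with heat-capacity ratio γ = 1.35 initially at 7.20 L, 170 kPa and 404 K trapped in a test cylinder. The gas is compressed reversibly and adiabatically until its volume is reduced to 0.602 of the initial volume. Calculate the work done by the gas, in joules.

n = P₁V₁/(RT₁) = 170×7.20/(8.314×404) = 0.364 mol.
Adiabatic: TV^(γ−1) = const ⇒ T₂ = 404×(1.66)^0.350 = 483 K; PV^γ = const ⇒ P₂ = 337 kPa.
ΔU = nCvΔT = 0.364×23.8×(483−404) = 680 J.
Q = 0 for an adiabatic process, so W = −ΔU = -680 J.

-680 J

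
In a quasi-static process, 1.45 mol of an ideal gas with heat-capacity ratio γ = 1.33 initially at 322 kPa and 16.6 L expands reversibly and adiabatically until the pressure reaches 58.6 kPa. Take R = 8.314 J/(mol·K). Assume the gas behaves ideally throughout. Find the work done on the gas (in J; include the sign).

-5580 J

T₁ = P₁V₁/(nR) = 322×16.6/(1.45×8.314) = 443 K.
Adiabatic: T₂/T₁ = (P₂/P₁)^((γ−1)/γ) ⇒ T₂ = 443×(0.182)^0.248 = 291 K; V₂ = 59.8 L.
ΔU = nCvΔT = 1.45×25.2×(291−443) = -5580 J.
Q = 0 for an adiabatic process, so W = −ΔU = 5580 J.
Work done on the gas = −W_by = -5580 J.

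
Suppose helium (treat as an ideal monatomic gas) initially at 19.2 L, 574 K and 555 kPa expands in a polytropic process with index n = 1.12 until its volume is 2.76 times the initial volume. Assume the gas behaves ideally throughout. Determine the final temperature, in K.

508 K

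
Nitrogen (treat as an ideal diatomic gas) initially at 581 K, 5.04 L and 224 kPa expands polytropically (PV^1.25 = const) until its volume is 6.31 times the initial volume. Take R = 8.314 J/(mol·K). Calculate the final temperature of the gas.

367 K

Polytropic n=1.25: T₂ = T₁(V₁/V₂)^(n−1) = 581×(0.158)^0.25 = 367 K; P₂ = P₁(V₁/V₂)^n = 22.4 kPa.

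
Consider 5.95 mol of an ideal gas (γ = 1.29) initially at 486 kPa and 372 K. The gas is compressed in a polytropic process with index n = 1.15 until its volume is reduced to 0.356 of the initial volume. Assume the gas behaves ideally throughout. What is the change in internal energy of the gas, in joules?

10600 J

V₁ = nRT₁/P₁ = 5.95×8.314×372/486 = 37.9 L.
Polytropic n=1.15: T₂ = T₁(V₁/V₂)^(n−1) = 372×(2.81)^0.15 = 434 K; P₂ = P₁(V₁/V₂)^n = 1590 kPa.
For an ideal gas ΔU = nCvΔT with Cv = R/(γ−1) = 28.7 J/(mol·K).
ΔU = 5.95×28.7×(434−372) = 10600 J.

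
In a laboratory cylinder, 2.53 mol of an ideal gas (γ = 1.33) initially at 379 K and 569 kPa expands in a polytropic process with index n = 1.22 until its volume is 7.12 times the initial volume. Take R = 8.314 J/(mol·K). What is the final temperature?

246 K

V₁ = nRT₁/P₁ = 2.53×8.314×379/569 = 14.0 L.
Polytropic n=1.22: T₂ = T₁(V₁/V₂)^(n−1) = 379×(0.140)^0.22 = 246 K; P₂ = P₁(V₁/V₂)^n = 51.9 kPa.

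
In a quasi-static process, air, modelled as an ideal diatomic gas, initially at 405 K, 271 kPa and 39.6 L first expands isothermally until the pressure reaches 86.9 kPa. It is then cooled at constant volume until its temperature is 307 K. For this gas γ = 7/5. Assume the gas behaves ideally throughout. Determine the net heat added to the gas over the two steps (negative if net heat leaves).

5710 J

n = P₁V₁/(RT₁) = 271×39.6/(8.314×405) = 3.19 mol.
Step 1 — Isothermal: T stays 405 K; PV = const ⇒ V₂ = 123 L, P₂ = 86.9 kPa.
ΔU = 0 (ideal gas, T constant).
W = nRT ln(V₂/V₁) = 3.19×8.314×405×ln(3.12) = 12200 J.
Q = ΔU + W = 12200 J.
State after step 1: P = 86.9 kPa, V = 123 L, T = 405 K.
Step 2 — Isochoric: V stays 123 L; P/T = const ⇒ T₂ = 307 K, P₂ = 65.9 kPa.
W = 0 (no volume change).
ΔU = nCvΔT = 3.19×20.8×(307−405) = -6490 J.
Q = ΔU = -6490 J.
Net over both steps: W = 12200 J, Q = 5710 J, ΔU = -6490 J.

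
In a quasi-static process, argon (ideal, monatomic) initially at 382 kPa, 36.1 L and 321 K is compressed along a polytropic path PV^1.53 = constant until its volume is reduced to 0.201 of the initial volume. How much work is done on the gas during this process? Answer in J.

n = P₁V₁/(RT₁) = 382×36.1/(8.314×321) = 5.17 mol.
Polytropic n=1.53: T₂ = T₁(V₁/V₂)^(n−1) = 321×(4.98)^0.53 = 751 K; P₂ = P₁(V₁/V₂)^n = 4450 kPa.
W = (P₁V₁−P₂V₂)/(n−1) = (382×36.1−4450×7.26)/0.53 = -34900 J.
Work done on the gas = −W_by = 34900 J.

34900 J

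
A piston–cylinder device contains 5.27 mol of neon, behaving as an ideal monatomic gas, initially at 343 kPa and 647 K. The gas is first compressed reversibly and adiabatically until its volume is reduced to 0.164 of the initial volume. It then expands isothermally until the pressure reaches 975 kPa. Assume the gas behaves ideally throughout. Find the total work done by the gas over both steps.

86800 J

V₁ = nRT₁/P₁ = 5.27×8.314×647/343 = 82.6 L.
Step 1 — Adiabatic: TV^(γ−1) = const ⇒ T₂ = 647×(6.10)^0.667 = 2160 K; PV^γ = const ⇒ P₂ = 6980 kPa.
ΔU = nCvΔT = 5.27×12.5×(2160−647) = 99400 J.
Q = 0 for an adiabatic process, so W = −ΔU = -99400 J.
State after step 1: P = 6980 kPa, V = 13.6 L, T = 2160 K.
Step 2 — Isothermal: T stays 2160 K; PV = const ⇒ V₂ = 97.0 L, P₂ = 975 kPa.
ΔU = 0 (ideal gas, T constant).
W = nRT ln(V₂/V₁) = 5.27×8.314×2160×ln(7.16) = 186000 J.
Q = ΔU + W = 186000 J.
Net over both steps: W = 86800 J, Q = 186000 J, ΔU = 99400 J.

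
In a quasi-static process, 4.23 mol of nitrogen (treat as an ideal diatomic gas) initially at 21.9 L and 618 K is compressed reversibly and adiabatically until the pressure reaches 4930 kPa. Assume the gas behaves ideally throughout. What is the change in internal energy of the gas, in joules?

31600 J

P₁ = nRT₁/V₁ = 4.23×8.314×618/21.9 = 992 kPa.
Adiabatic: T₂/T₁ = (P₂/P₁)^((γ−1)/γ) ⇒ T₂ = 618×(4.97)^0.286 = 977 K; V₂ = 6.97 L.
For an ideal gas ΔU = nCvΔT with Cv = (5/2)R = 20.8 J/(mol·K).
ΔU = 4.23×20.8×(977−618) = 31600 J.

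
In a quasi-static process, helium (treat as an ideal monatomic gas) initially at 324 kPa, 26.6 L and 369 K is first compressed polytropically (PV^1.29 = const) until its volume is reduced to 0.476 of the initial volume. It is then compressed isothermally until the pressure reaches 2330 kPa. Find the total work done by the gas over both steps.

n = P₁V₁/(RT₁) = 324×26.6/(8.314×369) = 2.81 mol.
Step 1 — Polytropic n=1.29: T₂ = T₁(V₁/V₂)^(n−1) = 369×(2.10)^0.29 = 458 K; P₂ = P₁(V₁/V₂)^n = 844 kPa.
W = (P₁V₁−P₂V₂)/(n−1) = (324×26.6−844×12.7)/0.29 = -7140 J.
ΔU = nCvΔT = 2.81×12.5×(458−369) = 3110 J.
Q = ΔU + W = -4030 J.
State after step 1: P = 844 kPa, V = 12.7 L, T = 458 K.
Step 2 — Isothermal: T stays 458 K; PV = const ⇒ V₂ = 4.59 L, P₂ = 2330 kPa.
ΔU = 0 (ideal gas, T constant).
W = nRT ln(V₂/V₁) = 2.81×8.314×458×ln(0.362) = -10900 J.
Q = ΔU + W = -10900 J.
Net over both steps: W = -18000 J, Q = -14900 J, ΔU = 3110 J.

-18000 J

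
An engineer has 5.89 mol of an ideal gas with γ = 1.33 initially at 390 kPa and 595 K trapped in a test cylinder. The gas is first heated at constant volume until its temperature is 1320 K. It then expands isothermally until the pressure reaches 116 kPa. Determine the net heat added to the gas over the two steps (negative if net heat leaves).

237000 J

V₁ = nRT₁/P₁ = 5.89×8.314×595/390 = 74.7 L.
Step 1 — Isochoric: V stays 74.7 L; P/T = const ⇒ T₂ = 1320 K, P₂ = 865 kPa.
W = 0 (no volume change).
ΔU = nCvΔT = 5.89×25.2×(1320−595) = 108000 J.
Q = ΔU = 108000 J.
State after step 1: P = 865 kPa, V = 74.7 L, T = 1320 K.
Step 2 — Isothermal: T stays 1320 K; PV = const ⇒ V₂ = 557 L, P₂ = 116 kPa.
ΔU = 0 (ideal gas, T constant).
W = nRT ln(V₂/V₁) = 5.89×8.314×1320×ln(7.46) = 130000 J.
Q = ΔU + W = 130000 J.
Net over both steps: W = 130000 J, Q = 237000 J, ΔU = 108000 J.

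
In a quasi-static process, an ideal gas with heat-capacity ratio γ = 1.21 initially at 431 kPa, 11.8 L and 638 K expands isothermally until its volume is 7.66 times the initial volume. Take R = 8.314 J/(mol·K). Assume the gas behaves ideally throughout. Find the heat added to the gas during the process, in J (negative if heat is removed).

n = P₁V₁/(RT₁) = 431×11.8/(8.314×638) = 0.959 mol.
Isothermal: T stays 638 K; PV = const ⇒ V₂ = 90.4 L, P₂ = 56.3 kPa.
ΔU = 0 (ideal gas, T constant).
W = nRT ln(V₂/V₁) = 0.959×8.314×638×ln(7.66) = 10400 J.
Q = ΔU + W = 10400 J.

10400 J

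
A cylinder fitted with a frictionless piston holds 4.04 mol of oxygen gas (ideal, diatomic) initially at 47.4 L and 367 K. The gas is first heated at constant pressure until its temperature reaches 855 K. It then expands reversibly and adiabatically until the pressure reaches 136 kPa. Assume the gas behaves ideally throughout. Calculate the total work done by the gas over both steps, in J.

P₁ = nRT₁/V₁ = 4.04×8.314×367/47.4 = 260 kPa.
Step 1 — Isobaric: P stays 260 kPa; V/T = const ⇒ T₂ = 855 K, V₂ = 110 L.
W = PΔV = 260×(110−47.4) kPa·L = 16400 J.
ΔU = nCvΔT = 4.04×20.8×(855−367) = 41000 J.
Q = ΔU + W = nCpΔT = 57400 J.
State after step 1: P = 260 kPa, V = 110 L, T = 855 K.
Step 2 — Adiabatic: T₂/T₁ = (P₂/P₁)^((γ−1)/γ) ⇒ T₂ = 855×(0.523)^0.286 = 710 K; V₂ = 175 L.
ΔU = nCvΔT = 4.04×20.8×(710−855) = -12100 J.
Q = 0 for an adiabatic process, so W = −ΔU = 12100 J.
Net over both steps: W = 28500 J, Q = 57400 J, ΔU = 28800 J.

28500 J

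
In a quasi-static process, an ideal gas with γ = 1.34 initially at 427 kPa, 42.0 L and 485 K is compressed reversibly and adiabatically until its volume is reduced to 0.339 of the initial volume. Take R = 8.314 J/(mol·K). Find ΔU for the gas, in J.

23400 J

n = P₁V₁/(RT₁) = 427×42.0/(8.314×485) = 4.45 mol.
Adiabatic: TV^(γ−1) = const ⇒ T₂ = 485×(2.95)^0.340 = 701 K; PV^γ = const ⇒ P₂ = 1820 kPa.
For an ideal gas ΔU = nCvΔT with Cv = R/(γ−1) = 24.5 J/(mol·K).
ΔU = 4.45×24.5×(701−485) = 23400 J.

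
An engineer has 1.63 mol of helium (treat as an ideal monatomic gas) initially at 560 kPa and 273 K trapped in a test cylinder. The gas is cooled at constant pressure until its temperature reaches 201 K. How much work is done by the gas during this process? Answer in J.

-976 J

V₁ = nRT₁/P₁ = 1.63×8.314×273/560 = 6.61 L.
Isobaric: P stays 560 kPa; V/T = const ⇒ T₂ = 201 K, V₂ = 4.86 L.
W = PΔV = 560×(4.86−6.61) kPa·L = -976 J.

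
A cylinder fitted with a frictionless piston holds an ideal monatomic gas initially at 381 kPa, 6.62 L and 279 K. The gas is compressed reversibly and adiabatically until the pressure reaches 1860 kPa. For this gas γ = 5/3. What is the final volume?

2.56 L

Adiabatic: T₂/T₁ = (P₂/P₁)^((γ−1)/γ) ⇒ T₂ = 279×(4.88)^0.400 = 526 K; V₂ = 2.56 L.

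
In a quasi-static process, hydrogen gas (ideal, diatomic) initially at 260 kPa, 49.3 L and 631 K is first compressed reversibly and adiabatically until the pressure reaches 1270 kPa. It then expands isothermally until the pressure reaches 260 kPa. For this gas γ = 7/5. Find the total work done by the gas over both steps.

n = P₁V₁/(RT₁) = 260×49.3/(8.314×631) = 2.44 mol.
Step 1 — Adiabatic: T₂/T₁ = (P₂/P₁)^((γ−1)/γ) ⇒ T₂ = 631×(4.88)^0.286 = 993 K; V₂ = 15.9 L.
ΔU = nCvΔT = 2.44×20.8×(993−631) = 18400 J.
Q = 0 for an adiabatic process, so W = −ΔU = -18400 J.
State after step 1: P = 1270 kPa, V = 15.9 L, T = 993 K.
Step 2 — Isothermal: T stays 993 K; PV = const ⇒ V₂ = 77.6 L, P₂ = 260 kPa.
ΔU = 0 (ideal gas, T constant).
W = nRT ln(V₂/V₁) = 2.44×8.314×993×ln(4.88) = 32000 J.
Q = ΔU + W = 32000 J.
Net over both steps: W = 13600 J, Q = 32000 J, ΔU = 18400 J.

13600 J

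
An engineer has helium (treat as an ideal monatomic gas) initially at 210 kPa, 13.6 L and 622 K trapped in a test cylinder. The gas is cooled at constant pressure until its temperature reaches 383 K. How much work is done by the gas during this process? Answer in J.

n = P₁V₁/(RT₁) = 210×13.6/(8.314×622) = 0.552 mol.
Isobaric: P stays 210 kPa; V/T = const ⇒ T₂ = 383 K, V₂ = 8.37 L.
W = PΔV = 210×(8.37−13.6) kPa·L = -1100 J.

-1100 J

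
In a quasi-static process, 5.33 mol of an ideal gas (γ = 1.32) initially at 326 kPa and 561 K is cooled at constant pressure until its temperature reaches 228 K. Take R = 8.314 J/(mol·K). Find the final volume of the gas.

31.0 L

V₁ = nRT₁/P₁ = 5.33×8.314×561/326 = 76.3 L.
Isobaric: P stays 326 kPa; V/T = const ⇒ T₂ = 228 K, V₂ = 31.0 L.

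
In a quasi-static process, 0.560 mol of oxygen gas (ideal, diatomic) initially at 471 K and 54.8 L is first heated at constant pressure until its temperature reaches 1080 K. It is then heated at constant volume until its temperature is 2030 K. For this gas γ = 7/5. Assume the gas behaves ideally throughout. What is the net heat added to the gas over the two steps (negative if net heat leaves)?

P₁ = nRT₁/V₁ = 0.560×8.314×471/54.8 = 40.0 kPa.
Step 1 — Isobaric: P stays 40.0 kPa; V/T = const ⇒ T₂ = 1080 K, V₂ = 126 L.
W = PΔV = 40.0×(126−54.8) kPa·L = 2840 J.
ΔU = nCvΔT = 0.560×20.8×(1080−471) = 7090 J.
Q = ΔU + W = nCpΔT = 9920 J.
State after step 1: P = 40.0 kPa, V = 126 L, T = 1080 K.
Step 2 — Isochoric: V stays 126 L; P/T = const ⇒ T₂ = 2030 K, P₂ = 75.2 kPa.
W = 0 (no volume change).
ΔU = nCvΔT = 0.560×20.8×(2030−1080) = 11100 J.
Q = ΔU = 11100 J.
Net over both steps: W = 2840 J, Q = 21000 J, ΔU = 18100 J.

21000 J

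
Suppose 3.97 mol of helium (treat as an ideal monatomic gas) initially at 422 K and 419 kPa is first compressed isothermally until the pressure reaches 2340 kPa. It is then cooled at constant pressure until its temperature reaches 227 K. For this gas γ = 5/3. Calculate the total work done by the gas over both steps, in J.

-30400 J

V₁ = nRT₁/P₁ = 3.97×8.314×422/419 = 33.2 L.
Step 1 — Isothermal: T stays 422 K; PV = const ⇒ V₂ = 5.95 L, P₂ = 2340 kPa.
ΔU = 0 (ideal gas, T constant).
W = nRT ln(V₂/V₁) = 3.97×8.314×422×ln(0.179) = -24000 J.
Q = ΔU + W = -24000 J.
State after step 1: P = 2340 kPa, V = 5.95 L, T = 422 K.
Step 2 — Isobaric: P stays 2340 kPa; V/T = const ⇒ T₂ = 227 K, V₂ = 3.20 L.
W = PΔV = 2340×(3.20−5.95) kPa·L = -6440 J.
ΔU = nCvΔT = 3.97×12.5×(227−422) = -9650 J.
Q = ΔU + W = nCpΔT = -16100 J.
Net over both steps: W = -30400 J, Q = -40000 J, ΔU = -9650 J.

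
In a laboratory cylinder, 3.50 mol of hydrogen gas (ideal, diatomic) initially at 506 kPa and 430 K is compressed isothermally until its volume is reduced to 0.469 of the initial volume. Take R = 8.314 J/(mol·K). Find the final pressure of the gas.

1080 kPa

V₁ = nRT₁/P₁ = 3.50×8.314×430/506 = 24.7 L.
Isothermal: T stays 430 K; PV = const ⇒ V₂ = 11.6 L, P₂ = 1080 kPa.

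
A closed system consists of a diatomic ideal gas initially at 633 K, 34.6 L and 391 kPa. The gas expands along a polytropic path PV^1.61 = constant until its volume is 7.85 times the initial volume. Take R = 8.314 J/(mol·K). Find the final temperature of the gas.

Polytropic n=1.61: T₂ = T₁(V₁/V₂)^(n−1) = 633×(0.127)^0.61 = 180 K; P₂ = P₁(V₁/V₂)^n = 14.2 kPa.

180 K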